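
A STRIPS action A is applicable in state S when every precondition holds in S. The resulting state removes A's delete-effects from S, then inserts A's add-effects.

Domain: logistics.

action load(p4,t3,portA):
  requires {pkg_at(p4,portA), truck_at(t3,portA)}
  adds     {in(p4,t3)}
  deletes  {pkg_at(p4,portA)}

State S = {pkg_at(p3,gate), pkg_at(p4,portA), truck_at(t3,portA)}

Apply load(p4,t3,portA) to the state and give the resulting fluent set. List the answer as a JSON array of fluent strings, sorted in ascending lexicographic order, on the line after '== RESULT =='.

Compute (S \ del) ∪ add:
  pre ⊆ S: {pkg_at(p4,portA), truck_at(t3,portA)} ⊆ S  — applicable
  S \ del = {pkg_at(p3,gate), truck_at(t3,portA)}
  ∪ add   = {in(p4,t3), pkg_at(p3,gate), truck_at(t3,portA)}

== RESULT ==
["in(p4,t3)", "pkg_at(p3,gate)", "truck_at(t3,portA)"]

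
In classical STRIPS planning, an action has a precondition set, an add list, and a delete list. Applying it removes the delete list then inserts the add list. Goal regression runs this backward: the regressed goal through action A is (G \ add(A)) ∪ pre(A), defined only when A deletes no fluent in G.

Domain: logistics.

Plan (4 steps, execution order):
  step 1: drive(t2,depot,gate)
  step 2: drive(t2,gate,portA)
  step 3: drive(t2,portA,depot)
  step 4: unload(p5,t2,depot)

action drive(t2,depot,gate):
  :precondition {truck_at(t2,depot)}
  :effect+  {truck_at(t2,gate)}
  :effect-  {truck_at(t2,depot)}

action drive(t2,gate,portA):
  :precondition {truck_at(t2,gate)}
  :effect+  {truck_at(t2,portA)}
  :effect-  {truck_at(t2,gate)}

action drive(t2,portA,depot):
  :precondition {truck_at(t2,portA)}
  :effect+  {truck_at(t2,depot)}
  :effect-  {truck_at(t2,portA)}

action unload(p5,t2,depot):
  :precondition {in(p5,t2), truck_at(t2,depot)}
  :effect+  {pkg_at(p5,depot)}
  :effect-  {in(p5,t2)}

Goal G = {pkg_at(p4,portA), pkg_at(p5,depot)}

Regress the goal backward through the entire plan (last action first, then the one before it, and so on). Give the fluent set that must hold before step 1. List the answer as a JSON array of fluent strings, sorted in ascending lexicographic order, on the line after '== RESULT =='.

Regress step by step:
  through step 4 (unload(p5,t2,depot)): drop {pkg_at(p5,depot)}, keep {pkg_at(p4,portA)}, require {in(p5,t2), truck_at(t2,depot)}
    → {in(p5,t2), pkg_at(p4,portA), truck_at(t2,depot)}
  through step 3 (drive(t2,portA,depot)): drop {truck_at(t2,depot)}, keep {in(p5,t2), pkg_at(p4,portA)}, require {truck_at(t2,portA)}
    → {in(p5,t2), pkg_at(p4,portA), truck_at(t2,portA)}
  through step 2 (drive(t2,gate,portA)): drop {truck_at(t2,portA)}, keep {in(p5,t2), pkg_at(p4,portA)}, require {truck_at(t2,gate)}
    → {in(p5,t2), pkg_at(p4,portA), truck_at(t2,gate)}
  through step 1 (drive(t2,depot,gate)): drop {truck_at(t2,gate)}, keep {in(p5,t2), pkg_at(p4,portA)}, require {truck_at(t2,depot)}
    → {in(p5,t2), pkg_at(p4,portA), truck_at(t2,depot)}

== RESULT ==
["in(p5,t2)", "pkg_at(p4,portA)", "truck_at(t2,depot)"]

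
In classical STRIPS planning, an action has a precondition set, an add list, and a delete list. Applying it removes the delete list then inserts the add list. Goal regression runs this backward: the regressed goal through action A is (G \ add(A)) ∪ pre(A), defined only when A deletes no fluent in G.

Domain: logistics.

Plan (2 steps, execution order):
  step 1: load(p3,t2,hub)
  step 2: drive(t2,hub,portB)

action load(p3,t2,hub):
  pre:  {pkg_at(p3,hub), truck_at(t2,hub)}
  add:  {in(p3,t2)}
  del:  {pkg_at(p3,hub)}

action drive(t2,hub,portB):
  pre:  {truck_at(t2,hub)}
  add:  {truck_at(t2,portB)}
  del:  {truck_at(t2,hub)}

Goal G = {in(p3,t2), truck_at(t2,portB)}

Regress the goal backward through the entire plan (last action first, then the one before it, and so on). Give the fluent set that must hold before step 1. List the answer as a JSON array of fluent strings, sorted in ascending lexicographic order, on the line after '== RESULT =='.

Regress step by step:
  through step 2 (drive(t2,hub,portB)): drop {truck_at(t2,portB)}, keep {in(p3,t2)}, require {truck_at(t2,hub)}
    → {in(p3,t2), truck_at(t2,hub)}
  through step 1 (load(p3,t2,hub)): drop {in(p3,t2)}, keep {truck_at(t2,hub)}, require {pkg_at(p3,hub), truck_at(t2,hub)}
    → {pkg_at(p3,hub), truck_at(t2,hub)}

== RESULT ==
["pkg_at(p3,hub)", "truck_at(t2,hub)"]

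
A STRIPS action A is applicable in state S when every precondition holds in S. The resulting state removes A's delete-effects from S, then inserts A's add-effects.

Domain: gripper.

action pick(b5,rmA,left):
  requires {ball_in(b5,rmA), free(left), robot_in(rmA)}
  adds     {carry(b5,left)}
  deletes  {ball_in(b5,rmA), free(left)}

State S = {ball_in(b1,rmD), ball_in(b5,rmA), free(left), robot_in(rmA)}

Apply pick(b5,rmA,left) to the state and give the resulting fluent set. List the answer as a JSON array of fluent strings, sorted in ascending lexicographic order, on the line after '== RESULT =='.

Compute (S \ del) ∪ add:
  pre ⊆ S: {ball_in(b5,rmA), free(left), robot_in(rmA)} ⊆ S  — applicable
  S \ del = {ball_in(b1,rmD), robot_in(rmA)}
  ∪ add   = {ball_in(b1,rmD), carry(b5,left), robot_in(rmA)}

== RESULT ==
["ball_in(b1,rmD)", "carry(b5,left)", "robot_in(rmA)"]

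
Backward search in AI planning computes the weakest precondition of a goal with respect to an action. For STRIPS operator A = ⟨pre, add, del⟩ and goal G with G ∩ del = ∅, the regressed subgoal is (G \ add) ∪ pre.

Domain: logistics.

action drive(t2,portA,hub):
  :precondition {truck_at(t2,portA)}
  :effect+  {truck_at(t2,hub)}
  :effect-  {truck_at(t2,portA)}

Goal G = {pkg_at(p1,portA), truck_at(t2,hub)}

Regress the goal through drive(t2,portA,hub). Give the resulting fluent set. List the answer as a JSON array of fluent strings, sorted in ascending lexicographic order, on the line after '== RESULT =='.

Regress:
  G ∩ del = {}  (empty — regression defined)
  G \ add = {pkg_at(p1,portA), truck_at(t2,hub)} \ {truck_at(t2,hub)} = {pkg_at(p1,portA)}
  ∪ pre   = {pkg_at(p1,portA)} ∪ {truck_at(t2,portA)}
          = {pkg_at(p1,portA), truck_at(t2,portA)}

== RESULT ==
["pkg_at(p1,portA)", "truck_at(t2,portA)"]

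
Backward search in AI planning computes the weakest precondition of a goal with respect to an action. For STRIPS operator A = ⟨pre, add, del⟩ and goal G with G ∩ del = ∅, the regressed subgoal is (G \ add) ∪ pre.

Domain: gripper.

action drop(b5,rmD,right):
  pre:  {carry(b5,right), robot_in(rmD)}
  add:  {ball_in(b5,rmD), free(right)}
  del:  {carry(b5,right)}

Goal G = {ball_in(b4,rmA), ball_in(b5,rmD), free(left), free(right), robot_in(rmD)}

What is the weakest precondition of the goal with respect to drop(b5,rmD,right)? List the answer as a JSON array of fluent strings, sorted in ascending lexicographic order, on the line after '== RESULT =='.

Regress:
  G ∩ del = {}  (empty — regression defined)
  G \ add = {ball_in(b4,rmA), ball_in(b5,rmD), free(left), free(right), robot_in(rmD)} \ {ball_in(b5,rmD), free(right)} = {ball_in(b4,rmA), free(left), robot_in(rmD)}
  ∪ pre   = {ball_in(b4,rmA), free(left), robot_in(rmD)} ∪ {carry(b5,right), robot_in(rmD)}
          = {ball_in(b4,rmA), carry(b5,right), free(left), robot_in(rmD)}

== RESULT ==
["ball_in(b4,rmA)", "carry(b5,right)", "free(left)", "robot_in(rmD)"]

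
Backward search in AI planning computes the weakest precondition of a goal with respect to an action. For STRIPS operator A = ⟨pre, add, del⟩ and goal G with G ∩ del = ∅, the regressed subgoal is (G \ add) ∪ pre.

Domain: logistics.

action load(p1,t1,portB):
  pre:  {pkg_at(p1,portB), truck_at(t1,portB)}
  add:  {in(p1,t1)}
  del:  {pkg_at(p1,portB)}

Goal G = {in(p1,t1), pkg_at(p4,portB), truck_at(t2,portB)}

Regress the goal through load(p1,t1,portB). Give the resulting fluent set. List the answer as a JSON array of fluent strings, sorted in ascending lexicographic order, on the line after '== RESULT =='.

Compute (G \ add) ∪ pre:
  G ∩ del = {}  (empty — regression defined)
  G \ add = {in(p1,t1), pkg_at(p4,portB), truck_at(t2,portB)} \ {in(p1,t1)} = {pkg_at(p4,portB), truck_at(t2,portB)}
  ∪ pre   = {pkg_at(p4,portB), truck_at(t2,portB)} ∪ {pkg_at(p1,portB), truck_at(t1,portB)}
          = {pkg_at(p1,portB), pkg_at(p4,portB), truck_at(t1,portB), truck_at(t2,portB)}

== RESULT ==
["pkg_at(p1,portB)", "pkg_at(p4,portB)", "truck_at(t1,portB)", "truck_at(t2,portB)"]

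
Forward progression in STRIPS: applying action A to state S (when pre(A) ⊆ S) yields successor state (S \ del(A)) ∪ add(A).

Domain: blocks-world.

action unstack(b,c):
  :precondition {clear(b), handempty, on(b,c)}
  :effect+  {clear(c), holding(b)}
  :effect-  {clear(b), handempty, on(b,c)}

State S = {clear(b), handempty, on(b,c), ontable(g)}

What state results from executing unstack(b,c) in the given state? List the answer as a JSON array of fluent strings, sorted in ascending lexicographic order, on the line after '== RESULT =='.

Compute (S \ del) ∪ add:
  pre ⊆ S: {clear(b), handempty, on(b,c)} ⊆ S  — applicable
  S \ del = {ontable(g)}
  ∪ add   = {clear(c), holding(b), ontable(g)}

== RESULT ==
["clear(c)", "holding(b)", "ontable(g)"]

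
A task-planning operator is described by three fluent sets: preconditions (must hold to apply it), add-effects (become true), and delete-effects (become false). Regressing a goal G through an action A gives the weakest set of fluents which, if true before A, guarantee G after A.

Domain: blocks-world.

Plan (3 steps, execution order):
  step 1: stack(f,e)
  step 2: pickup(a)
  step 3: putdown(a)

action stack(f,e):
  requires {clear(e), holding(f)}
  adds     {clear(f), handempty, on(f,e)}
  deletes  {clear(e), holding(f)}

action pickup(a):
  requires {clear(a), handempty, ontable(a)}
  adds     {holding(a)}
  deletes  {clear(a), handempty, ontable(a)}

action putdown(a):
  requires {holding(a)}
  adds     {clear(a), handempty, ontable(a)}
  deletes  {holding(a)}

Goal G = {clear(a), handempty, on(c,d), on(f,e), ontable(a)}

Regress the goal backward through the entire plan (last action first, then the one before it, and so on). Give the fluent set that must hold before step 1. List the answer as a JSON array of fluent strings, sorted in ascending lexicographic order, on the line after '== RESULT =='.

Regress step by step:
  through step 3 (putdown(a)): drop {clear(a), handempty, ontable(a)}, keep {on(c,d), on(f,e)}, require {holding(a)}
    → {holding(a), on(c,d), on(f,e)}
  through step 2 (pickup(a)): drop {holding(a)}, keep {on(c,d), on(f,e)}, require {clear(a), handempty, ontable(a)}
    → {clear(a), handempty, on(c,d), on(f,e), ontable(a)}
  through step 1 (stack(f,e)): drop {handempty, on(f,e)}, keep {clear(a), on(c,d), ontable(a)}, require {clear(e), holding(f)}
    → {clear(a), clear(e), holding(f), on(c,d), ontable(a)}

== RESULT ==
["clear(a)", "clear(e)", "holding(f)", "on(c,d)", "ontable(a)"]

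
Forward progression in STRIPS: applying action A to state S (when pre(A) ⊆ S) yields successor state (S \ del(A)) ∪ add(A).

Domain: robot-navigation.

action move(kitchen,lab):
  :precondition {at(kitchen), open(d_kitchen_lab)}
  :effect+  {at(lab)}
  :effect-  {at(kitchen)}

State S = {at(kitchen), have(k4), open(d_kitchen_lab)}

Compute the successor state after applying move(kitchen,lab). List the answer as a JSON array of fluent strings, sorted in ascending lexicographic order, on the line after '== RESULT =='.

Compute (S \ del) ∪ add:
  pre ⊆ S: {at(kitchen), open(d_kitchen_lab)} ⊆ S  — applicable
  S \ del = {have(k4), open(d_kitchen_lab)}
  ∪ add   = {at(lab), have(k4), open(d_kitchen_lab)}

== RESULT ==
["at(lab)", "have(k4)", "open(d_kitchen_lab)"]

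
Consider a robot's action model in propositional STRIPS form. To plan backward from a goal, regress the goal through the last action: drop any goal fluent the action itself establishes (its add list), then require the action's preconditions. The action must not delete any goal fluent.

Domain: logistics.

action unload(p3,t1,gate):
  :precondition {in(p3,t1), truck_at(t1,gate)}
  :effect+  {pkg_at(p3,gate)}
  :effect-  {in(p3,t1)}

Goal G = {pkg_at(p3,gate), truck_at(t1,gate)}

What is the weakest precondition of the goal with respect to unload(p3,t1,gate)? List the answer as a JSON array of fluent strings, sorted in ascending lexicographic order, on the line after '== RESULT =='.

Regress:
  G ∩ del = {}  (empty — regression defined)
  G \ add = {pkg_at(p3,gate), truck_at(t1,gate)} \ {pkg_at(p3,gate)} = {truck_at(t1,gate)}
  ∪ pre   = {truck_at(t1,gate)} ∪ {in(p3,t1), truck_at(t1,gate)}
          = {in(p3,t1), truck_at(t1,gate)}

== RESULT ==
["in(p3,t1)", "truck_at(t1,gate)"]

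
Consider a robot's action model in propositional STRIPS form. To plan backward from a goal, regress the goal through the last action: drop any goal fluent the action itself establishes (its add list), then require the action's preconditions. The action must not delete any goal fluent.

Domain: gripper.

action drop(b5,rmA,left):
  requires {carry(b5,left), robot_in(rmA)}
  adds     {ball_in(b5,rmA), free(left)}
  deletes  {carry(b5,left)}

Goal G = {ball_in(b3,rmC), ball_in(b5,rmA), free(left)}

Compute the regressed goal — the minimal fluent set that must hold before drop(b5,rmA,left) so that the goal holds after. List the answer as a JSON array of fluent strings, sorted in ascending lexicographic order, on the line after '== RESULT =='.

Regress:
  G ∩ del = {}  (empty — regression defined)
  G \ add = {ball_in(b3,rmC), ball_in(b5,rmA), free(left)} \ {ball_in(b5,rmA), free(left)} = {ball_in(b3,rmC)}
  ∪ pre   = {ball_in(b3,rmC)} ∪ {carry(b5,left), robot_in(rmA)}
          = {ball_in(b3,rmC), carry(b5,left), robot_in(rmA)}

== RESULT ==
["ball_in(b3,rmC)", "carry(b5,left)", "robot_in(rmA)"]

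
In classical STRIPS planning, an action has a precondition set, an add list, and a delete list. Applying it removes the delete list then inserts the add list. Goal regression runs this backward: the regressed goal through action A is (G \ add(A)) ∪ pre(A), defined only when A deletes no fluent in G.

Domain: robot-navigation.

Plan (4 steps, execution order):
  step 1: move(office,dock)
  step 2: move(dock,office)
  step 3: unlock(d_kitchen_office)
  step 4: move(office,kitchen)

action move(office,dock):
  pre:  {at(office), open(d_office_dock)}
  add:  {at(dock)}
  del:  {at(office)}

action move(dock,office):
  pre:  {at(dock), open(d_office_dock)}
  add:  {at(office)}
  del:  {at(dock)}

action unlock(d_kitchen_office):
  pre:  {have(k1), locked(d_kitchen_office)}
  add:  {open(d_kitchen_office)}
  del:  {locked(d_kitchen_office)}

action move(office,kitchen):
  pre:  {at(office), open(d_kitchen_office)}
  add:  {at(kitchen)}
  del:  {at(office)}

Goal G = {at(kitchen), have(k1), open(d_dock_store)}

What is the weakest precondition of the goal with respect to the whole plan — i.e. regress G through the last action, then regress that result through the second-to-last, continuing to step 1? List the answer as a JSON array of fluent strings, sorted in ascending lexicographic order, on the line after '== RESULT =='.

Regress step by step:
  through step 4 (move(office,kitchen)): drop {at(kitchen)}, keep {have(k1), open(d_dock_store)}, require {at(office), open(d_kitchen_office)}
    → {at(office), have(k1), open(d_dock_store), open(d_kitchen_office)}
  through step 3 (unlock(d_kitchen_office)): drop {open(d_kitchen_office)}, keep {at(office), have(k1), open(d_dock_store)}, require {have(k1), locked(d_kitchen_office)}
    → {at(office), have(k1), locked(d_kitchen_office), open(d_dock_store)}
  through step 2 (move(dock,office)): drop {at(office)}, keep {have(k1), locked(d_kitchen_office), open(d_dock_store)}, require {at(dock), open(d_office_dock)}
    → {at(dock), have(k1), locked(d_kitchen_office), open(d_dock_store), open(d_office_dock)}
  through step 1 (move(office,dock)): drop {at(dock)}, keep {have(k1), locked(d_kitchen_office), open(d_dock_store), open(d_office_dock)}, require {at(office), open(d_office_dock)}
    → {at(office), have(k1), locked(d_kitchen_office), open(d_dock_store), open(d_office_dock)}

== RESULT ==
["at(office)", "have(k1)", "locked(d_kitchen_office)", "open(d_dock_store)", "open(d_office_dock)"]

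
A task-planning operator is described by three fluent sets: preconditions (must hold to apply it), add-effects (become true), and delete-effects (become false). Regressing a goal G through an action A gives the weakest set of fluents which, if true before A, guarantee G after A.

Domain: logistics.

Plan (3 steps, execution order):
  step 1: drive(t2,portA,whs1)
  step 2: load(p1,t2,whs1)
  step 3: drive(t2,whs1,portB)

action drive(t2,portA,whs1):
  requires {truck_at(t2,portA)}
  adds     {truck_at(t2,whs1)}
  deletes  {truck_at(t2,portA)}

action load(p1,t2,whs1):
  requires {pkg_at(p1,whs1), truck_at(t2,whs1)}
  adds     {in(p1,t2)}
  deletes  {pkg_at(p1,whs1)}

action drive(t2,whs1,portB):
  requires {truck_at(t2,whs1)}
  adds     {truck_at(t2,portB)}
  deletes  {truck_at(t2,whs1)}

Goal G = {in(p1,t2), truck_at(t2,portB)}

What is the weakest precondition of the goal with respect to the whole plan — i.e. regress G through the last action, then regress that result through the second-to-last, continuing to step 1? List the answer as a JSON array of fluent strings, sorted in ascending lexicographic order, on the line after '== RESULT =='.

Regress step by step:
  through step 3 (drive(t2,whs1,portB)): drop {truck_at(t2,portB)}, keep {in(p1,t2)}, require {truck_at(t2,whs1)}
    → {in(p1,t2), truck_at(t2,whs1)}
  through step 2 (load(p1,t2,whs1)): drop {in(p1,t2)}, keep {truck_at(t2,whs1)}, require {pkg_at(p1,whs1), truck_at(t2,whs1)}
    → {pkg_at(p1,whs1), truck_at(t2,whs1)}
  through step 1 (drive(t2,portA,whs1)): drop {truck_at(t2,whs1)}, keep {pkg_at(p1,whs1)}, require {truck_at(t2,portA)}
    → {pkg_at(p1,whs1), truck_at(t2,portA)}

== RESULT ==
["pkg_at(p1,whs1)", "truck_at(t2,portA)"]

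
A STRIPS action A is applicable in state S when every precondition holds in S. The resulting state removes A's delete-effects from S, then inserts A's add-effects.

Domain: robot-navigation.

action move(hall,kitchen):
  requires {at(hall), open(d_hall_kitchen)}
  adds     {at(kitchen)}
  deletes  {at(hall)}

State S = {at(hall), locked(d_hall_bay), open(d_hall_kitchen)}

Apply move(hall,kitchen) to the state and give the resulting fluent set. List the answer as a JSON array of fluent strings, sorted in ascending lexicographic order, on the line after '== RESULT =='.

Progress:
  pre ⊆ S: {at(hall), open(d_hall_kitchen)} ⊆ S  — applicable
  S \ del = {locked(d_hall_bay), open(d_hall_kitchen)}
  ∪ add   = {at(kitchen), locked(d_hall_bay), open(d_hall_kitchen)}

== RESULT ==
["at(kitchen)", "locked(d_hall_bay)", "open(d_hall_kitchen)"]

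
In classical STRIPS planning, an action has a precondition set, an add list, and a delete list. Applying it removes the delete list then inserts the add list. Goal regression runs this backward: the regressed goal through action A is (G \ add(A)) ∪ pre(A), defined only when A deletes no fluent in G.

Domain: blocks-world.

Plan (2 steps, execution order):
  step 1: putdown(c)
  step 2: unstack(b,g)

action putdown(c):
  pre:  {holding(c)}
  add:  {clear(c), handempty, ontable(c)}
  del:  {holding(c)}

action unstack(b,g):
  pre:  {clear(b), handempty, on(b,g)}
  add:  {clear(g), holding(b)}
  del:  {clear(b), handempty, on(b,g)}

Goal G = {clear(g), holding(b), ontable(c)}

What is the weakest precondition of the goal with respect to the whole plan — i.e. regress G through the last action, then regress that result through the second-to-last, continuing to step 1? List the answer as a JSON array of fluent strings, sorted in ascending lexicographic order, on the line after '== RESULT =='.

Work backward from the goal:
  through step 2 (unstack(b,g)): drop {clear(g), holding(b)}, keep {ontable(c)}, require {clear(b), handempty, on(b,g)}
    → {clear(b), handempty, on(b,g), ontable(c)}
  through step 1 (putdown(c)): drop {handempty, ontable(c)}, keep {clear(b), on(b,g)}, require {holding(c)}
    → {clear(b), holding(c), on(b,g)}

== RESULT ==
["clear(b)", "holding(c)", "on(b,g)"]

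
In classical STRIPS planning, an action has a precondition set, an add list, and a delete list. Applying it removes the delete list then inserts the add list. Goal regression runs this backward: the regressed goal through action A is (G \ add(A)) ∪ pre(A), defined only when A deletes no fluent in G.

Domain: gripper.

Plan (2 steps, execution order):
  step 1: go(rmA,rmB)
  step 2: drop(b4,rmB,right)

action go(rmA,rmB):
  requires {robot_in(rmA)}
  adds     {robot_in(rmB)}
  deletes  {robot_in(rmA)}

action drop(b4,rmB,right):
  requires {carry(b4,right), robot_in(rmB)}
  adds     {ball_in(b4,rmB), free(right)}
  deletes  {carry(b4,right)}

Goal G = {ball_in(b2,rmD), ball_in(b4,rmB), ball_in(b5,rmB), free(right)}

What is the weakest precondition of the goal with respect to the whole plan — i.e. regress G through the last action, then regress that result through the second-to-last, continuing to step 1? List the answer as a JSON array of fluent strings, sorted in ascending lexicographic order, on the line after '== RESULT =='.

Work backward from the goal:
  through step 2 (drop(b4,rmB,right)): drop {ball_in(b4,rmB), free(right)}, keep {ball_in(b2,rmD), ball_in(b5,rmB)}, require {carry(b4,right), robot_in(rmB)}
    → {ball_in(b2,rmD), ball_in(b5,rmB), carry(b4,right), robot_in(rmB)}
  through step 1 (go(rmA,rmB)): drop {robot_in(rmB)}, keep {ball_in(b2,rmD), ball_in(b5,rmB), carry(b4,right)}, require {robot_in(rmA)}
    → {ball_in(b2,rmD), ball_in(b5,rmB), carry(b4,right), robot_in(rmA)}

== RESULT ==
["ball_in(b2,rmD)", "ball_in(b5,rmB)", "carry(b4,right)", "robot_in(rmA)"]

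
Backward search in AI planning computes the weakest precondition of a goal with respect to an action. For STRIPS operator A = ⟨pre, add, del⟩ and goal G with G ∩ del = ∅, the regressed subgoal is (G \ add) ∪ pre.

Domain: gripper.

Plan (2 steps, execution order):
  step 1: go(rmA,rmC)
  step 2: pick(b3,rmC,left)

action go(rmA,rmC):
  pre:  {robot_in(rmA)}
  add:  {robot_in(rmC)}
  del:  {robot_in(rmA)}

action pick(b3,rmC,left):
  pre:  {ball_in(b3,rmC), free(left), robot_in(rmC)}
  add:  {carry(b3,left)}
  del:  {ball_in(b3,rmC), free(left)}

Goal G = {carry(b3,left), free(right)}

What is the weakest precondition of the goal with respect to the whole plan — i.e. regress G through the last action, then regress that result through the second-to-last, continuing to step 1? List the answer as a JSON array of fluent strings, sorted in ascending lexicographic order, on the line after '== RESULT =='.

Work backward from the goal:
  through step 2 (pick(b3,rmC,left)): drop {carry(b3,left)}, keep {free(right)}, require {ball_in(b3,rmC), free(left), robot_in(rmC)}
    → {ball_in(b3,rmC), free(left), free(right), robot_in(rmC)}
  through step 1 (go(rmA,rmC)): drop {robot_in(rmC)}, keep {ball_in(b3,rmC), free(left), free(right)}, require {robot_in(rmA)}
    → {ball_in(b3,rmC), free(left), free(right), robot_in(rmA)}

== RESULT ==
["ball_in(b3,rmC)", "free(left)", "free(right)", "robot_in(rmA)"]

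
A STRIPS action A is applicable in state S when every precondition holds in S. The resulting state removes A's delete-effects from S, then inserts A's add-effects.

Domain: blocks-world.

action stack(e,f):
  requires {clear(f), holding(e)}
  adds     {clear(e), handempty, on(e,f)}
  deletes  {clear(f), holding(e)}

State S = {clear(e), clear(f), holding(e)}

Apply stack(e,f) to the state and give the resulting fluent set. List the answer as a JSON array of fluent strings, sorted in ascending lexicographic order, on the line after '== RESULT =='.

Compute (S \ del) ∪ add:
  pre ⊆ S: {clear(f), holding(e)} ⊆ S  — applicable
  S \ del = {clear(e)}
  ∪ add   = {clear(e), handempty, on(e,f)}

== RESULT ==
["clear(e)", "handempty", "on(e,f)"]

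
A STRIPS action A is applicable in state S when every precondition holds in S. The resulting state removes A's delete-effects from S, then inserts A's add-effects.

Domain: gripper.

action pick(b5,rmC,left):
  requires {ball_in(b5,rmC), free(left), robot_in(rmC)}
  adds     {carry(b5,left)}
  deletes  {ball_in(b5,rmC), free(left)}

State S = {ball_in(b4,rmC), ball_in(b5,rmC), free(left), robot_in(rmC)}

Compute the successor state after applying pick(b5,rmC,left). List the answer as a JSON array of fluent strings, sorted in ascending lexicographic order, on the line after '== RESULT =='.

Compute (S \ del) ∪ add:
  pre ⊆ S: {ball_in(b5,rmC), free(left), robot_in(rmC)} ⊆ S  — applicable
  S \ del = {ball_in(b4,rmC), robot_in(rmC)}
  ∪ add   = {ball_in(b4,rmC), carry(b5,left), robot_in(rmC)}

== RESULT ==
["ball_in(b4,rmC)", "carry(b5,left)", "robot_in(rmC)"]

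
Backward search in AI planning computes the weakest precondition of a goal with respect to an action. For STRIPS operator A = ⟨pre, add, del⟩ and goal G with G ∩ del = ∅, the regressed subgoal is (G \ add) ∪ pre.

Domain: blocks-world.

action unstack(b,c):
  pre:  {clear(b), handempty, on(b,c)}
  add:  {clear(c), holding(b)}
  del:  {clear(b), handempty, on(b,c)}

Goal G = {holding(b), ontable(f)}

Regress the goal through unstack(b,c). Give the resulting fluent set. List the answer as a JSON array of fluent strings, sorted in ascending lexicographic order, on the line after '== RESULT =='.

Compute (G \ add) ∪ pre:
  G ∩ del = {}  (empty — regression defined)
  G \ add = {holding(b), ontable(f)} \ {clear(c), holding(b)} = {ontable(f)}
  ∪ pre   = {ontable(f)} ∪ {clear(b), handempty, on(b,c)}
          = {clear(b), handempty, on(b,c), ontable(f)}

== RESULT ==
["clear(b)", "handempty", "on(b,c)", "ontable(f)"]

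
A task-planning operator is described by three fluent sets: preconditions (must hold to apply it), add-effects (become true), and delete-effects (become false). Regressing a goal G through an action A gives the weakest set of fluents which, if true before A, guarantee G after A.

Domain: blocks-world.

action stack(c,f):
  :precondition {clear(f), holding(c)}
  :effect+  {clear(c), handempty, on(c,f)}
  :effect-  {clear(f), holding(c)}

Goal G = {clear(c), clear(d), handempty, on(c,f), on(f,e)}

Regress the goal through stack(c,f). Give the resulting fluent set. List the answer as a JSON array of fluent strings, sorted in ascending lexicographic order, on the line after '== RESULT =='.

Compute (G \ add) ∪ pre:
  G ∩ del = {}  (empty — regression defined)
  G \ add = {clear(c), clear(d), handempty, on(c,f), on(f,e)} \ {clear(c), handempty, on(c,f)} = {clear(d), on(f,e)}
  ∪ pre   = {clear(d), on(f,e)} ∪ {clear(f), holding(c)}
          = {clear(d), clear(f), holding(c), on(f,e)}

== RESULT ==
["clear(d)", "clear(f)", "holding(c)", "on(f,e)"]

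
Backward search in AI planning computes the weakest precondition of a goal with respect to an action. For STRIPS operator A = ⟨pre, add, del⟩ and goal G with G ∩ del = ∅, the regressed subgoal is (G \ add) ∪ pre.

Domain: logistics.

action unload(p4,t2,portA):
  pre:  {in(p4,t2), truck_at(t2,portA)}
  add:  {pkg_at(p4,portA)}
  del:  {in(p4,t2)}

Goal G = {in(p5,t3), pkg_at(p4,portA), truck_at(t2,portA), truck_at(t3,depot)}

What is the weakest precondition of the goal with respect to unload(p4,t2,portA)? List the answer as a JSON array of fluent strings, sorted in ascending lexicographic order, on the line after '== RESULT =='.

Regress:
  G ∩ del = {}  (empty — regression defined)
  G \ add = {in(p5,t3), pkg_at(p4,portA), truck_at(t2,portA), truck_at(t3,depot)} \ {pkg_at(p4,portA)} = {in(p5,t3), truck_at(t2,portA), truck_at(t3,depot)}
  ∪ pre   = {in(p5,t3), truck_at(t2,portA), truck_at(t3,depot)} ∪ {in(p4,t2), truck_at(t2,portA)}
          = {in(p4,t2), in(p5,t3), truck_at(t2,portA), truck_at(t3,depot)}

== RESULT ==
["in(p4,t2)", "in(p5,t3)", "truck_at(t2,portA)", "truck_at(t3,depot)"]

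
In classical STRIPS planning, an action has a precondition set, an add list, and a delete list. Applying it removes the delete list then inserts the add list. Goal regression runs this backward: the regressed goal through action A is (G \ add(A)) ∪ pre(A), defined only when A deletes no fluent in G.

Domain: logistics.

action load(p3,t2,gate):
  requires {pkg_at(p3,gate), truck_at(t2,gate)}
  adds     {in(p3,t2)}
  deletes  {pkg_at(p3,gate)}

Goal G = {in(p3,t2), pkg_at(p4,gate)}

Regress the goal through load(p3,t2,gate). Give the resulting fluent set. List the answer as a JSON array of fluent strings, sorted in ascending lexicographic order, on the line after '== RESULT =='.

Regress:
  G ∩ del = {}  (empty — regression defined)
  G \ add = {in(p3,t2), pkg_at(p4,gate)} \ {in(p3,t2)} = {pkg_at(p4,gate)}
  ∪ pre   = {pkg_at(p4,gate)} ∪ {pkg_at(p3,gate), truck_at(t2,gate)}
          = {pkg_at(p3,gate), pkg_at(p4,gate), truck_at(t2,gate)}

== RESULT ==
["pkg_at(p3,gate)", "pkg_at(p4,gate)", "truck_at(t2,gate)"]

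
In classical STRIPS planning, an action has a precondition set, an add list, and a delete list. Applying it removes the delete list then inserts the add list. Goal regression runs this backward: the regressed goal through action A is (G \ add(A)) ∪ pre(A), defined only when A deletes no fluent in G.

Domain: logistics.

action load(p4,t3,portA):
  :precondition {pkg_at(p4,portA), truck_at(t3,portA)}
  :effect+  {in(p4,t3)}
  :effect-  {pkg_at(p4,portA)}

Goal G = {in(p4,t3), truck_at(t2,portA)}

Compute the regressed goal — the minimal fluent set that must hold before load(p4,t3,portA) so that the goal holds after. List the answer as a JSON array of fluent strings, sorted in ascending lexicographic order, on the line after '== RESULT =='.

Compute (G \ add) ∪ pre:
  G ∩ del = {}  (empty — regression defined)
  G \ add = {in(p4,t3), truck_at(t2,portA)} \ {in(p4,t3)} = {truck_at(t2,portA)}
  ∪ pre   = {truck_at(t2,portA)} ∪ {pkg_at(p4,portA), truck_at(t3,portA)}
          = {pkg_at(p4,portA), truck_at(t2,portA), truck_at(t3,portA)}

== RESULT ==
["pkg_at(p4,portA)", "truck_at(t2,portA)", "truck_at(t3,portA)"]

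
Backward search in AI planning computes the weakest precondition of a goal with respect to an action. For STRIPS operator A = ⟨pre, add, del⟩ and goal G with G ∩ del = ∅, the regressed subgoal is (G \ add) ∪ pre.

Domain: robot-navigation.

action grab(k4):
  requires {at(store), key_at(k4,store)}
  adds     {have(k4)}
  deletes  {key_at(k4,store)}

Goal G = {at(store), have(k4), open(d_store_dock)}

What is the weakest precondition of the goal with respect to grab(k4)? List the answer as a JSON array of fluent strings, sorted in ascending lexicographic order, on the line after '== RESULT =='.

Regress:
  G ∩ del = {}  (empty — regression defined)
  G \ add = {at(store), have(k4), open(d_store_dock)} \ {have(k4)} = {at(store), open(d_store_dock)}
  ∪ pre   = {at(store), open(d_store_dock)} ∪ {at(store), key_at(k4,store)}
          = {at(store), key_at(k4,store), open(d_store_dock)}

== RESULT ==
["at(store)", "key_at(k4,store)", "open(d_store_dock)"]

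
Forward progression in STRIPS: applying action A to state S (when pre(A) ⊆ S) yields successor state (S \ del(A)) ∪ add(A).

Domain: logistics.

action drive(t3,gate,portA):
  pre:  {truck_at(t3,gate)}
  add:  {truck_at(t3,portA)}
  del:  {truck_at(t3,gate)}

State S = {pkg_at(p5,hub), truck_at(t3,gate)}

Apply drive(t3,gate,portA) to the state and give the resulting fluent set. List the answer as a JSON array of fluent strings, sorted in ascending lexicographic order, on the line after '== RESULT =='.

Progress:
  pre ⊆ S: {truck_at(t3,gate)} ⊆ S  — applicable
  S \ del = {pkg_at(p5,hub)}
  ∪ add   = {pkg_at(p5,hub), truck_at(t3,portA)}

== RESULT ==
["pkg_at(p5,hub)", "truck_at(t3,portA)"]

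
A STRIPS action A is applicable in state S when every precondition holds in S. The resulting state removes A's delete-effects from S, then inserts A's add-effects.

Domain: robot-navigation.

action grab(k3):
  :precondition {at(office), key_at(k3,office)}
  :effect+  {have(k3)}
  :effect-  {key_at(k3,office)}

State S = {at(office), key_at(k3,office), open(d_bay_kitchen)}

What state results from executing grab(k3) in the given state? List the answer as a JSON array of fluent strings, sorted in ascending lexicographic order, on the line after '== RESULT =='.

Progress:
  pre ⊆ S: {at(office), key_at(k3,office)} ⊆ S  — applicable
  S \ del = {at(office), open(d_bay_kitchen)}
  ∪ add   = {at(office), have(k3), open(d_bay_kitchen)}

== RESULT ==
["at(office)", "have(k3)", "open(d_bay_kitchen)"]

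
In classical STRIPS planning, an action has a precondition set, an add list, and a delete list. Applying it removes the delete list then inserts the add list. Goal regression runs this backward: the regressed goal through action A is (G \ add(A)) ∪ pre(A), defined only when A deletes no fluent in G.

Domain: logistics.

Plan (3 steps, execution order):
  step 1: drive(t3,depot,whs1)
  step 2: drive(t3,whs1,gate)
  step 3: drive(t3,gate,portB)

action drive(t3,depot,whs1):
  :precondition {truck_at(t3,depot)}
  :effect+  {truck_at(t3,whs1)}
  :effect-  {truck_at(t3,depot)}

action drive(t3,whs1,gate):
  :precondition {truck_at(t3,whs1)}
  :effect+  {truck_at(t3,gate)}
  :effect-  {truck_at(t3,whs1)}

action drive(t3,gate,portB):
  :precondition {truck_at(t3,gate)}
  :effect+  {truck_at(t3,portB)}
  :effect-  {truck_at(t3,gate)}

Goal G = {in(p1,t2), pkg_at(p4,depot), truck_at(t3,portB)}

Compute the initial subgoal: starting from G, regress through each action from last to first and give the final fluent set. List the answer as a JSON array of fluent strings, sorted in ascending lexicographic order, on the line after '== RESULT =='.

Regress step by step:
  through step 3 (drive(t3,gate,portB)): drop {truck_at(t3,portB)}, keep {in(p1,t2), pkg_at(p4,depot)}, require {truck_at(t3,gate)}
    → {in(p1,t2), pkg_at(p4,depot), truck_at(t3,gate)}
  through step 2 (drive(t3,whs1,gate)): drop {truck_at(t3,gate)}, keep {in(p1,t2), pkg_at(p4,depot)}, require {truck_at(t3,whs1)}
    → {in(p1,t2), pkg_at(p4,depot), truck_at(t3,whs1)}
  through step 1 (drive(t3,depot,whs1)): drop {truck_at(t3,whs1)}, keep {in(p1,t2), pkg_at(p4,depot)}, require {truck_at(t3,depot)}
    → {in(p1,t2), pkg_at(p4,depot), truck_at(t3,depot)}

== RESULT ==
["in(p1,t2)", "pkg_at(p4,depot)", "truck_at(t3,depot)"]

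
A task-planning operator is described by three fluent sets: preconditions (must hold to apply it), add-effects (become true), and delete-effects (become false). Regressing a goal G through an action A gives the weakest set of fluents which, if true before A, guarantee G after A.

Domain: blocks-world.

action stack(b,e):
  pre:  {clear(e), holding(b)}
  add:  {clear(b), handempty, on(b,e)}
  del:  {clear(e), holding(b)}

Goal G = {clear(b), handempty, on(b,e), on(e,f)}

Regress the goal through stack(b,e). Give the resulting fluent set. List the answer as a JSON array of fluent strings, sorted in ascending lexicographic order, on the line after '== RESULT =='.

Compute (G \ add) ∪ pre:
  G ∩ del = {}  (empty — regression defined)
  G \ add = {clear(b), handempty, on(b,e), on(e,f)} \ {clear(b), handempty, on(b,e)} = {on(e,f)}
  ∪ pre   = {on(e,f)} ∪ {clear(e), holding(b)}
          = {clear(e), holding(b), on(e,f)}

== RESULT ==
["clear(e)", "holding(b)", "on(e,f)"]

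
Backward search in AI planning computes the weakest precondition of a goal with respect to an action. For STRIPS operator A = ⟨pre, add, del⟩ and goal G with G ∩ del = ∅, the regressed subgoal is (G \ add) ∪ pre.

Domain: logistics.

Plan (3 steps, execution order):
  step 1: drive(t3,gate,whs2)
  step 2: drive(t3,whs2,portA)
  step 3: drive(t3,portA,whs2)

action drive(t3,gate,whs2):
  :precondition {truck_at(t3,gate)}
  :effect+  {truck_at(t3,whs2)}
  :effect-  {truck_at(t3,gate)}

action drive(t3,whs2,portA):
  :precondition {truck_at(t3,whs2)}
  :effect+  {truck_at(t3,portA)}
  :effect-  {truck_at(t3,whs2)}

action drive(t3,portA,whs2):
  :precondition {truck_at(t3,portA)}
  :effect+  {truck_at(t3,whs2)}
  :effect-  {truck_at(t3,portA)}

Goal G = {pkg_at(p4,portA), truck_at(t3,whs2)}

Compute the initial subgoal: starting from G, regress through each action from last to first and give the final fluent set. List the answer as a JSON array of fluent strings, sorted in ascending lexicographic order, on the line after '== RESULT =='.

Regress step by step:
  through step 3 (drive(t3,portA,whs2)): drop {truck_at(t3,whs2)}, keep {pkg_at(p4,portA)}, require {truck_at(t3,portA)}
    → {pkg_at(p4,portA), truck_at(t3,portA)}
  through step 2 (drive(t3,whs2,portA)): drop {truck_at(t3,portA)}, keep {pkg_at(p4,portA)}, require {truck_at(t3,whs2)}
    → {pkg_at(p4,portA), truck_at(t3,whs2)}
  through step 1 (drive(t3,gate,whs2)): drop {truck_at(t3,whs2)}, keep {pkg_at(p4,portA)}, require {truck_at(t3,gate)}
    → {pkg_at(p4,portA), truck_at(t3,gate)}

== RESULT ==
["pkg_at(p4,portA)", "truck_at(t3,gate)"]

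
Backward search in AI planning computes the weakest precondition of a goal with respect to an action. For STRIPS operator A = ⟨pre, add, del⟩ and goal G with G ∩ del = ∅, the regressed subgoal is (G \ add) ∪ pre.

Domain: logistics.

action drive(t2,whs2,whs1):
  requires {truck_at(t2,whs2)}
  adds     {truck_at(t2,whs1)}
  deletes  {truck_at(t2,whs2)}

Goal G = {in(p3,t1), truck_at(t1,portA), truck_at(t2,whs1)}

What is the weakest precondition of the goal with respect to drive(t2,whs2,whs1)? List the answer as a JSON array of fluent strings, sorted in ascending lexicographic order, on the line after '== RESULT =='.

Compute (G \ add) ∪ pre:
  G ∩ del = {}  (empty — regression defined)
  G \ add = {in(p3,t1), truck_at(t1,portA), truck_at(t2,whs1)} \ {truck_at(t2,whs1)} = {in(p3,t1), truck_at(t1,portA)}
  ∪ pre   = {in(p3,t1), truck_at(t1,portA)} ∪ {truck_at(t2,whs2)}
          = {in(p3,t1), truck_at(t1,portA), truck_at(t2,whs2)}

== RESULT ==
["in(p3,t1)", "truck_at(t1,portA)", "truck_at(t2,whs2)"]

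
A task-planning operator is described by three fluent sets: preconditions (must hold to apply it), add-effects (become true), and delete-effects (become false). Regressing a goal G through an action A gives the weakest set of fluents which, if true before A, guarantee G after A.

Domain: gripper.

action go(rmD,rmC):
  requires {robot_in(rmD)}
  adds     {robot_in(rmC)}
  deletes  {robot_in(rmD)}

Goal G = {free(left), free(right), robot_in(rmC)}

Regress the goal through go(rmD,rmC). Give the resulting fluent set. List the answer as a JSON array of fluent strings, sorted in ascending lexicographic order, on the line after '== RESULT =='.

Regress:
  G ∩ del = {}  (empty — regression defined)
  G \ add = {free(left), free(right), robot_in(rmC)} \ {robot_in(rmC)} = {free(left), free(right)}
  ∪ pre   = {free(left), free(right)} ∪ {robot_in(rmD)}
          = {free(left), free(right), robot_in(rmD)}

== RESULT ==
["free(left)", "free(right)", "robot_in(rmD)"]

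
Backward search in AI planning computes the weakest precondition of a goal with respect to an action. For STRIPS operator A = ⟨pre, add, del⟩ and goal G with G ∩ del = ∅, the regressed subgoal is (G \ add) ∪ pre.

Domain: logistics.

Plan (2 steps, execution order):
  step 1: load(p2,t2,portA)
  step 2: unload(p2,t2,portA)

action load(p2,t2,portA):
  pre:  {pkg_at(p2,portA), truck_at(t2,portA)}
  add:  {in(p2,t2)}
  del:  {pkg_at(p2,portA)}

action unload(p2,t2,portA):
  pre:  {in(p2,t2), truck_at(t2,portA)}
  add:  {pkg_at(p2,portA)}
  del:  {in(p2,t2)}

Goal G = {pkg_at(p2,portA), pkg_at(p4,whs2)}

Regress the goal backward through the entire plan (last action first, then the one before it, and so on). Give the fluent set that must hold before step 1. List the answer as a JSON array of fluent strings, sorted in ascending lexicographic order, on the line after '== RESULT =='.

Work backward from the goal:
  through step 2 (unload(p2,t2,portA)): drop {pkg_at(p2,portA)}, keep {pkg_at(p4,whs2)}, require {in(p2,t2), truck_at(t2,portA)}
    → {in(p2,t2), pkg_at(p4,whs2), truck_at(t2,portA)}
  through step 1 (load(p2,t2,portA)): drop {in(p2,t2)}, keep {pkg_at(p4,whs2), truck_at(t2,portA)}, require {pkg_at(p2,portA), truck_at(t2,portA)}
    → {pkg_at(p2,portA), pkg_at(p4,whs2), truck_at(t2,portA)}

== RESULT ==
["pkg_at(p2,portA)", "pkg_at(p4,whs2)", "truck_at(t2,portA)"]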